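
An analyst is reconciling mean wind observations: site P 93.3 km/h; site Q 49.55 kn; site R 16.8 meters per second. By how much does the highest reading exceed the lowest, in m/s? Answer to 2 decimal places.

site P: 93.3 km/h = 25.9167 m/s.
site Q: 49.55 kt = 25.4907 m/s.
Spread: 25.9167 − 16.8000 = 9.12 m/s.

9.12 m/s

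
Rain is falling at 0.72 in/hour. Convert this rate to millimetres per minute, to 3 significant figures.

0.72 in/hour × 25.4 mm/in × 0.0166667 hour/minute = 0.305 mm/minute.

0.305 mm/minute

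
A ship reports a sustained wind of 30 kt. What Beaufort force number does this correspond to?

Beaufort force 7

30 kt lies in the Beaufort 7 band (near gale, 28–33 kt).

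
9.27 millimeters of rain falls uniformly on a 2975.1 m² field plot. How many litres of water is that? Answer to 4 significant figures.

1 mm over 1 m² is 1 L, so volume = 9.27 × 2975.1 = 27579.177 L ≈ 27580 L.

27580 litres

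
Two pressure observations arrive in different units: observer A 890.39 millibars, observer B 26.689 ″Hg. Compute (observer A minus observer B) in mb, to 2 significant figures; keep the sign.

-13 mb

observer B: 26.689 inHg = 903.79 mb.
Difference: 890.39 − 903.79 = -13 mb.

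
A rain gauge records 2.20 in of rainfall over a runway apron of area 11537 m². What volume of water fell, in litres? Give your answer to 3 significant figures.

645000 litres

Depth: 2.20 in × 25.4 = 55.88 mm.
1 mm over 1 m² is 1 L, so volume = 55.88 × 11537 = 644687.56 L ≈ 645000 L.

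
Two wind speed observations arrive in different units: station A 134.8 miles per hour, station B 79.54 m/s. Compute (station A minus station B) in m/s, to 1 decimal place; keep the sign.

station A: 134.8 mph = 60.261 m/s.
Difference: 60.261 − 79.540 = -19.3 m/s.

-19.3 m/s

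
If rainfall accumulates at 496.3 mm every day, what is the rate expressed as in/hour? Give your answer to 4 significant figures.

496.3 mm/day × 0.0393701 in/mm × 0.0416667 day/hour = 0.8141 in/hour.

0.8141 in/hour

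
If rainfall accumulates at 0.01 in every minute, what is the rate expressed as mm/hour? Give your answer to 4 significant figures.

15.24 mm/hour

0.01 in/minute × 25.4 mm/in × 60 minute/hour = 15.24 mm/hour.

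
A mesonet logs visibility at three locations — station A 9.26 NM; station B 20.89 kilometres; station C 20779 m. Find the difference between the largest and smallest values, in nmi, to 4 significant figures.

station B: 20.89 km = 11.27970 nmi.
station C: 20779 m = 11.21976 nmi.
Spread: 11.27970 − 9.26000 = 2.020 nmi.

2.020 nmi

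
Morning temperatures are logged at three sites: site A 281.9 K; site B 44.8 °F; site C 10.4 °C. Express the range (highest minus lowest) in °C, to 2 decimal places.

site A: 281.9 K = 8.750 °C.
site B: 44.8 °F = 7.111 °C.
Spread: 10.400 − 7.111 = 3.289 °C.

3.29 °C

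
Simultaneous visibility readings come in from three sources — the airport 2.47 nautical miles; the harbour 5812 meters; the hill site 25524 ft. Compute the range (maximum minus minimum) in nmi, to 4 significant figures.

the harbour: 5812 m = 3.13823 nmi.
the hill site: 25524 ft = 4.20071 nmi.
Spread: 4.20071 − 2.47000 = 1.731 nmi.

1.731 nmi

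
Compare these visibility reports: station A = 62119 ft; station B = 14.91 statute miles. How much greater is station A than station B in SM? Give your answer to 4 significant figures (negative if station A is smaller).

-3.145 SM

station A: 62119 ft = 11.76496 SM.
Difference: 11.76496 − 14.91000 = -3.145 SM.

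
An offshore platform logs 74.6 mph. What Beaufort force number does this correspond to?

Beaufort force 12

74.6 mph = 33.3 m/s, which is Beaufort 12 (hurricane force, ≥32.7 m/s).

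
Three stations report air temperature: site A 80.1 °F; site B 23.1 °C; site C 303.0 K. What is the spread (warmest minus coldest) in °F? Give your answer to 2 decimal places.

12.15 °F

site A: 80.1 °F = 26.722 °C.
site C: 303.0 K = 29.850 °C.
Spread: 29.850 − 23.100 = 6.750 °C = 12.15 °F.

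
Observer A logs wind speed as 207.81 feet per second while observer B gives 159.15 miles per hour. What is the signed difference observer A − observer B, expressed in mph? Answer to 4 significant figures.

-17.46 mph

observer A: 207.81 ft/s = 141.6886 mph.
Difference: 141.6886 − 159.1500 = -17.46 mph.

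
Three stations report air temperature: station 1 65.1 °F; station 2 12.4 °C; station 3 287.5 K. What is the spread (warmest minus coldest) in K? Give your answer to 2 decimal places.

station 1: 65.1 °F = 18.389 °C.
station 3: 287.5 K = 14.350 °C.
Spread: 18.389 − 12.400 = 5.989 °C.

5.99 K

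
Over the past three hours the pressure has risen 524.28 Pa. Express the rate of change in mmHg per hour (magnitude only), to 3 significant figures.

1.31 mmHg per hour

524.28 Pa / 3 h × 0.00750062 mmHg/Pa = 1.31 mmHg/h.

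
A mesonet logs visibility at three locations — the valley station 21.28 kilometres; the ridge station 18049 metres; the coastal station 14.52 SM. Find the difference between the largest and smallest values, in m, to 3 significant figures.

5320 m

the valley station: 21.28 km = 21280.00 m.
the coastal station: 14.52 SM = 23367.67 m.
Spread: 23367.67 − 18049.00 = 5320 m.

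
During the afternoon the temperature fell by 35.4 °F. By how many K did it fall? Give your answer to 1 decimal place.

19.7 K

A change of 1 °C equals a change of 1.8 °F: ΔK = 35.4 × 0.5556 = 19.7 K.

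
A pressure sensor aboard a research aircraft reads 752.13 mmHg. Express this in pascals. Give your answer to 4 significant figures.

100300 Pa

1 mmHg = 133.322 Pa, so 752.13 × 133.322 = 100300 Pa.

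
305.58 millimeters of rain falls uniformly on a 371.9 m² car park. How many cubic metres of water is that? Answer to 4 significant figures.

1 mm over 1 m² is 1 L, so volume = 305.58 × 371.9 = 113645.2 L = 113.6 m³.

113.6 cubic metres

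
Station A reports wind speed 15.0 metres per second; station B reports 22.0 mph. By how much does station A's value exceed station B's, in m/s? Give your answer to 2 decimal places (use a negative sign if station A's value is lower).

station B: 22.0 mph = 9.8349 m/s.
Difference: 15.0000 − 9.8349 = 5.17 m/s.

5.17 m/s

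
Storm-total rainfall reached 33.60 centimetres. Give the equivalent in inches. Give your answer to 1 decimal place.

1 cm = 0.393701 in, so 33.60 × 0.393701 = 13.2 in.

13.2 in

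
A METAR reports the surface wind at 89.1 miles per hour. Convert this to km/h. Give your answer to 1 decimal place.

143.4 km/h

1 mph = 1.60934 km/h, so 89.1 × 1.60934 = 143.4 km/h.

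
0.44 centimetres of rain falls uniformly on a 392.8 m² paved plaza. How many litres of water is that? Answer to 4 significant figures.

1728 litres

Depth: 0.44 cm × 10 = 4.4 mm.
1 mm over 1 m² is 1 L, so volume = 4.4 × 392.8 = 1728.32 L ≈ 1728 L.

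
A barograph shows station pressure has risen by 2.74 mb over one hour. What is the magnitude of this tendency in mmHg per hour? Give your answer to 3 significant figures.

2.06 mmHg per hour

2.74 mb / 1 h × 0.750062 mmHg/mb = 2.06 mmHg/h.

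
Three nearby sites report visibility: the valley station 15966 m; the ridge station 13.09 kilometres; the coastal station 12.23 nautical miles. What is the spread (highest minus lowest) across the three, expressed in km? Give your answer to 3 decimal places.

the valley station: 15966 m = 15.96600 km.
the coastal station: 12.23 nmi = 22.64996 km.
Spread: 22.64996 − 13.09000 = 9.560 km.

9.560 km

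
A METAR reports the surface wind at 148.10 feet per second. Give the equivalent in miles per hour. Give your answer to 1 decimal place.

1 ft/s = 0.681818 mph, so 148.10 × 0.681818 = 101.0 mph.

101.0 mph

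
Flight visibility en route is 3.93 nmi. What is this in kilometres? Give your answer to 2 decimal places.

7.28 km

1 nmi = 1.852 km, so 3.93 × 1.852 = 7.28 km.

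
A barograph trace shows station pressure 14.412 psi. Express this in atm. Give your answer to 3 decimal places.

1 psi = 0.068046 atm, so 14.412 × 0.068046 = 0.981 atm.

0.981 atm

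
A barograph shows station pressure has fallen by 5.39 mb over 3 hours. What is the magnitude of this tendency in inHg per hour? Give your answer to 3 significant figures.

5.39 mb / 3 h × 0.02953 inHg/mb = 0.0531 inHg/h.

0.0531 inHg per hour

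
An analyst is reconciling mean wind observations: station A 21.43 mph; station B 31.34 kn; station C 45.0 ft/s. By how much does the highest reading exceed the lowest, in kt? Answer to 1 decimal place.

12.7 kt

station A: 21.43 mph = 18.622 kt.
station C: 45.0 ft/s = 26.662 kt.
Spread: 31.340 − 18.622 = 12.7 kt.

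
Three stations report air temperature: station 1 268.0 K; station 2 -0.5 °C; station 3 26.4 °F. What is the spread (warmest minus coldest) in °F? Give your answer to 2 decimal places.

station 1: 268.0 K = -5.150 °C.
station 3: 26.4 °F = -3.111 °C.
Spread: (-0.500) − (-5.150) = 4.650 °C = 8.37 °F.

8.37 °F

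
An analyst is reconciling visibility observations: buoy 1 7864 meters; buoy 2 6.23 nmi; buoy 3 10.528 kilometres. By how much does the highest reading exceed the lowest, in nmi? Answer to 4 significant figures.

buoy 1: 7864 m = 4.24622 nmi.
buoy 3: 10.528 km = 5.68467 nmi.
Spread: 6.23000 − 4.24622 = 1.984 nmi.

1.984 nmi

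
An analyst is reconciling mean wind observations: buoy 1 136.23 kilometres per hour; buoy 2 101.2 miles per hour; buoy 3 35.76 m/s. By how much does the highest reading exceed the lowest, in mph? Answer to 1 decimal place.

21.2 mph

buoy 1: 136.23 km/h = 84.649 mph.
buoy 3: 35.76 m/s = 79.993 mph.
Spread: 101.200 − 79.993 = 21.2 mph.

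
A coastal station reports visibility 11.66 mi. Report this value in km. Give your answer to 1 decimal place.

18.8 km

1 SM = 1.60934 km, so 11.66 × 1.60934 = 18.8 km.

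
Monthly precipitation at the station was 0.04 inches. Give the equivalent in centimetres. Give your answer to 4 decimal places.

0.1016 cm

1 in = 2.54 cm, so 0.04 × 2.54 = 0.1016 cm.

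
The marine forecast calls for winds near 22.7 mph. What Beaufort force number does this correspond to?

22.7 mph = 10.1 m/s, which is Beaufort 5 (fresh breeze, 8.0–10.7 m/s).

Beaufort force 5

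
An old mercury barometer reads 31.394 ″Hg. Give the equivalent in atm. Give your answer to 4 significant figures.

1.049 atm

1 inHg = 0.0334211 atm, so 31.394 × 0.0334211 = 1.049 atm.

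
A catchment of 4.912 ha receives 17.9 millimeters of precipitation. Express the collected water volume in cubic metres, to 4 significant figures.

Area: 4.912 ha = 49120 m².
1 mm over 1 m² is 1 L, so volume = 17.9 × 49120 = 879248 L = 879.2 m³.

879.2 cubic metres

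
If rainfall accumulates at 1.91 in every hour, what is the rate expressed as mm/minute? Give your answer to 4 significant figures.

1.91 in/hour × 25.4 mm/in × 0.0166667 hour/minute = 0.8086 mm/minute.

0.8086 mm/minute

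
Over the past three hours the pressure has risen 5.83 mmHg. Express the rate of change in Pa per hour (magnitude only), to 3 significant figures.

5.83 mmHg / 3 h × 133.322 Pa/mmHg = 259 Pa/h.

259 Pa per hour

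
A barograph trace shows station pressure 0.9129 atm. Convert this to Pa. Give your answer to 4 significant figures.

92500 Pa

1 atm = 101325 Pa, so 0.9129 × 101325 = 92500 Pa.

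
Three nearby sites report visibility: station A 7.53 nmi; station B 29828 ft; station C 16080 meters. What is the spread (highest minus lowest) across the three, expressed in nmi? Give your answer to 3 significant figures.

3.77 nmi

station B: 29828 ft = 4.9091 nmi.
station C: 16080 m = 8.6825 nmi.
Spread: 8.6825 − 4.9091 = 3.77 nmi.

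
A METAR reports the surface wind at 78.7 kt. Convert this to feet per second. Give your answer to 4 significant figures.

132.8 ft/s

1 kt = 1.68781 ft/s, so 78.7 × 1.68781 = 132.8 ft/s.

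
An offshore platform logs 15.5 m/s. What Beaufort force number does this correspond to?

Beaufort force 7

15.5 m/s lies in the Beaufort 7 band (near gale, 13.9–17.1 m/s).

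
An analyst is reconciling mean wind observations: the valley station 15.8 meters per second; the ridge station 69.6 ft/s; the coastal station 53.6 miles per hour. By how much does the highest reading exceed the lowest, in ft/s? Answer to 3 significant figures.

the valley station: 15.8 m/s = 51.837 ft/s.
the coastal station: 53.6 mph = 78.613 ft/s.
Spread: 78.613 − 51.837 = 26.8 ft/s.

26.8 ft/s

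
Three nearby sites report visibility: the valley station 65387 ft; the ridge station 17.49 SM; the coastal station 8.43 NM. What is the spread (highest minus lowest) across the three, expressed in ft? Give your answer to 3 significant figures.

the ridge station: 17.49 SM = 92347.20 ft.
the coastal station: 8.43 nmi = 51221.65 ft.
Spread: 92347.20 − 51221.65 = 41100 ft.

41100 ft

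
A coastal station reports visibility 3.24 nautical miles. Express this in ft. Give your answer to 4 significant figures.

1 nmi = 6076.12 ft, so 3.24 × 6076.12 = 19690 ft.

19690 ft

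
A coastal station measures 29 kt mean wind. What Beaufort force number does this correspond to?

Beaufort force 7

29 kt lies in the Beaufort 7 band (near gale, 28–33 kt).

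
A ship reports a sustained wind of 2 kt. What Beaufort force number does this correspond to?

Beaufort force 1

2 kt lies in the Beaufort 1 band (light air, 1–3 kt).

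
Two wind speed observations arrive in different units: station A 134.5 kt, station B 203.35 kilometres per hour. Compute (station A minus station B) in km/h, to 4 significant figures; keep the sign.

station A: 134.5 kt = 249.0940 km/h.
Difference: 249.0940 − 203.3500 = 45.74 km/h.

45.74 km/h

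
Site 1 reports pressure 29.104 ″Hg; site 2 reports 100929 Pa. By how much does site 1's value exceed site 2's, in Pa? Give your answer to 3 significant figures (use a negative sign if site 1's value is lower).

-2370 Pa

site 1: 29.104 inHg = 98557.47 Pa.
Difference: 98557.47 − 100929.00 = -2370 Pa.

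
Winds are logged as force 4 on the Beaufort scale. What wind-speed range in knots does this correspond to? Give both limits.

11 to 16 kt

Beaufort 4 (moderate breeze) spans 11–16 knots.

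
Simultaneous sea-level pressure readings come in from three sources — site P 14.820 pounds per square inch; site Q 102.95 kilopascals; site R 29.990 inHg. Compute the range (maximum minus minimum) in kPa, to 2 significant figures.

1.4 kPa

site P: 14.820 psi = 102.180 kPa.
site R: 29.990 inHg = 101.558 kPa.
Spread: 102.950 − 101.558 = 1.4 kPa.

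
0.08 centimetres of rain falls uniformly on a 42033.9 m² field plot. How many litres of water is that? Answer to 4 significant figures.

Depth: 0.08 cm × 10 = 0.8 mm.
1 mm over 1 m² is 1 L, so volume = 0.8 × 42033.9 = 33627.12 L ≈ 33630 L.

33630 litres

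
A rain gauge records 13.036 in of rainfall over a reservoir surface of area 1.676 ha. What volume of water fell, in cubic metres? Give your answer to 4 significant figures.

Depth: 13.036 in × 25.4 = 331.1144 mm.
Area: 1.676 ha = 16760 m².
1 mm over 1 m² is 1 L, so volume = 331.1144 × 16760 = 5549477.3 L = 5549 m³.

5549 cubic metres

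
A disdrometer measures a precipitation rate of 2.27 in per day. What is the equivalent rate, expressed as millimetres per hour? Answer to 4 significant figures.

2.402 mm/hour

2.27 in/day × 25.4 mm/in × 0.0416667 day/hour = 2.402 mm/hour.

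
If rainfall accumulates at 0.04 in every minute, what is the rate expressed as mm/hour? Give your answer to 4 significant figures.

60.96 mm/hour

0.04 in/minute × 25.4 mm/in × 60 minute/hour = 60.96 mm/hour.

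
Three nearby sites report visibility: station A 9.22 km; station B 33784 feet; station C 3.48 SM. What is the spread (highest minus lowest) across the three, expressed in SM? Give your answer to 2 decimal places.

station A: 9.22 km = 5.7290 SM.
station B: 33784 ft = 6.3985 SM.
Spread: 6.3985 − 3.4800 = 2.92 SM.

2.92 SM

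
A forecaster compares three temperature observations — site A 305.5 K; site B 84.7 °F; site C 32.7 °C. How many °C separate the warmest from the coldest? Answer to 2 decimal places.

3.42 °C

site A: 305.5 K = 32.350 °C.
site B: 84.7 °F = 29.278 °C.
Spread: 32.700 − 29.278 = 3.422 °C.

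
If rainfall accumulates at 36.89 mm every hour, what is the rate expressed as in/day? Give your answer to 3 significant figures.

36.89 mm/hour × 0.0393701 in/mm × 24 hour/day = 34.9 in/day.

34.9 in/day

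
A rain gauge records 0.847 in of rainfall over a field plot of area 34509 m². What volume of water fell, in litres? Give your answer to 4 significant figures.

742400 litres

Depth: 0.847 in × 25.4 = 21.5138 mm.
1 mm over 1 m² is 1 L, so volume = 21.5138 × 34509 = 742419.72 L ≈ 742400 L.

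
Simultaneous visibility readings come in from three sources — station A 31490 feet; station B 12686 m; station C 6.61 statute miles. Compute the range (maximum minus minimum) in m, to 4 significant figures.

3088 m

station A: 31490 ft = 9598.15 m.
station C: 6.61 SM = 10637.76 m.
Spread: 12686.00 − 9598.15 = 3088 m.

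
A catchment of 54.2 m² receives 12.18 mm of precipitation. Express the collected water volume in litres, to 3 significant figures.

660 litres

1 mm over 1 m² is 1 L, so volume = 12.18 × 54.2 = 660.156 L ≈ 660 L.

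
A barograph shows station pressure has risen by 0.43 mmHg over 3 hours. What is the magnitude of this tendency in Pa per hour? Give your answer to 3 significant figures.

19.1 Pa per hour

0.43 mmHg / 3 h × 133.322 Pa/mmHg = 19.1 Pa/h.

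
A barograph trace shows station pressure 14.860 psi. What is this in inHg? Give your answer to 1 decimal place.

30.3 inHg

1 psi = 2.03602 inHg, so 14.860 × 2.03602 = 30.3 inHg.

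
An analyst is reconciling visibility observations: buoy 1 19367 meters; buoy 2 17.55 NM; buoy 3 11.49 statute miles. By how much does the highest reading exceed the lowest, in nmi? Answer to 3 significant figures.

7.57 nmi

buoy 1: 19367 m = 10.4573 nmi.
buoy 3: 11.49 SM = 9.9845 nmi.
Spread: 17.5500 − 9.9845 = 7.57 nmi.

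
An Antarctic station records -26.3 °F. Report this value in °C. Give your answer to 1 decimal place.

°C = (°F − 32) × 5/9 = (-26.3 − 32) / 1.8 = -32.4 °C.

-32.4 °C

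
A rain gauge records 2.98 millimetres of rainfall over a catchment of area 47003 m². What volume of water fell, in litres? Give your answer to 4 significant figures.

140100 litres

1 mm over 1 m² is 1 L, so volume = 2.98 × 47003 = 140068.94 L ≈ 140100 L.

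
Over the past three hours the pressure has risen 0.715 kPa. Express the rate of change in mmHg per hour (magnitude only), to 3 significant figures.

1.79 mmHg per hour

0.715 kPa / 3 h × 7.50062 mmHg/kPa = 1.79 mmHg/h.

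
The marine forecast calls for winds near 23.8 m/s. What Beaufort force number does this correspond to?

Beaufort force 9

23.8 m/s lies in the Beaufort 9 band (strong gale, 20.8–24.4 m/s).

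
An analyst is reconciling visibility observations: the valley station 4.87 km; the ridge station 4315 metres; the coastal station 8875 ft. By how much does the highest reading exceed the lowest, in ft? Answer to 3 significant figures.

7100 ft

the valley station: 4.87 km = 15977.69 ft.
the ridge station: 4315 m = 14156.82 ft.
Spread: 15977.69 − 8875.00 = 7100 ft.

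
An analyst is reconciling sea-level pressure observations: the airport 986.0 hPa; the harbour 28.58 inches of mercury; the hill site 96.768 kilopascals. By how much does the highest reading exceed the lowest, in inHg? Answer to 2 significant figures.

0.54 inHg

the airport: 986.0 hPa = 29.1166 inHg.
the hill site: 96.768 kPa = 28.5756 inHg.
Spread: 29.1166 − 28.5756 = 0.54 inHg.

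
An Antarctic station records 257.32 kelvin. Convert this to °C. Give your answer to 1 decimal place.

-15.8 °C

°C = 257.32 − 273.15 = -15.8 °C.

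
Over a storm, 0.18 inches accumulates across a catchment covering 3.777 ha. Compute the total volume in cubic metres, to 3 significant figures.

Depth: 0.18 in × 25.4 = 4.572 mm.
Area: 3.777 ha = 37770 m².
1 mm over 1 m² is 1 L, so volume = 4.572 × 37770 = 172684.44 L = 173 m³.

173 cubic metres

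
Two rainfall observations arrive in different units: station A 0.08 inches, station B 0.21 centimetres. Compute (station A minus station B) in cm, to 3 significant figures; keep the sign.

station A: 0.08 in = 0.2032000 cm.
Difference: 0.2032000 − 0.2100000 = -0.00680 cm.

-0.00680 cm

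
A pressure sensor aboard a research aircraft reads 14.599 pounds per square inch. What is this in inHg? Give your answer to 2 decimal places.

1 psi = 2.03602 inHg, so 14.599 × 2.03602 = 29.72 inHg.

29.72 inHg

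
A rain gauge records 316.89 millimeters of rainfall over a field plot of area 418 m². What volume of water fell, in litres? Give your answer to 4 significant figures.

1 mm over 1 m² is 1 L, so volume = 316.89 × 418 = 132460.02 L ≈ 132500 L.

132500 litres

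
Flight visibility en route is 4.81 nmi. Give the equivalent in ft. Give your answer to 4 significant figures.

29230 ft

1 nmi = 6076.12 ft, so 4.81 × 6076.12 = 29230 ft.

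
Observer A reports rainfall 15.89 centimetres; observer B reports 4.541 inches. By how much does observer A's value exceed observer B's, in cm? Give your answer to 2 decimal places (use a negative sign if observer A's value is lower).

observer B: 4.541 in = 11.5341 cm.
Difference: 15.8900 − 11.5341 = 4.36 cm.

4.36 cm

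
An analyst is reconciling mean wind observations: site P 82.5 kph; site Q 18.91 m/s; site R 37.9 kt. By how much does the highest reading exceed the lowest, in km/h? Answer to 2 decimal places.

14.42 km/h

site Q: 18.91 m/s = 68.0760 km/h.
site R: 37.9 kt = 70.1908 km/h.
Spread: 82.5000 − 68.0760 = 14.42 km/h.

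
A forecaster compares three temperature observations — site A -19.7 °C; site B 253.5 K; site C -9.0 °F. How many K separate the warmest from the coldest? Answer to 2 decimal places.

site B: 253.5 K = -19.650 °C.
site C: -9.0 °F = -22.778 °C.
Spread: (-19.650) − (-22.778) = 3.128 °C.

3.13 K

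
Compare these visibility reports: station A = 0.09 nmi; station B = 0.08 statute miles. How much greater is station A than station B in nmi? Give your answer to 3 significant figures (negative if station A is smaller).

station B: 0.08 SM = 0.069518 nmi.
Difference: 0.090000 − 0.069518 = 0.0205 nmi.

0.0205 nmi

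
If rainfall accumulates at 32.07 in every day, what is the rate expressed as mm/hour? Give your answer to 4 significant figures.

32.07 in/day × 25.4 mm/in × 0.0416667 day/hour = 33.94 mm/hour.

33.94 mm/hour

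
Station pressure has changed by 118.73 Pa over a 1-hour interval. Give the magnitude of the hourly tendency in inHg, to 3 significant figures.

0.0351 inHg per hour

118.73 Pa / 1 h × 0.0002953 inHg/Pa = 0.0351 inHg/h.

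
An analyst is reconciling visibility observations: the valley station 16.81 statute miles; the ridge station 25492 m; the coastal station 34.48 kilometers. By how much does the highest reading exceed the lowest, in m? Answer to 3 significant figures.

8990 m

the valley station: 16.81 SM = 27053.07 m.
the coastal station: 34.48 km = 34480.00 m.
Spread: 34480.00 − 25492.00 = 8990 m.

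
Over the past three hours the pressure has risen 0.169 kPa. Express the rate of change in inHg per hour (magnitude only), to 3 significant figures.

0.0166 inHg per hour

0.169 kPa / 3 h × 0.2953 inHg/kPa = 0.0166 inHg/h.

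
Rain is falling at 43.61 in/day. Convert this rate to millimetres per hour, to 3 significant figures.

46.2 mm/hour

43.61 in/day × 25.4 mm/in × 0.0416667 day/hour = 46.2 mm/hour.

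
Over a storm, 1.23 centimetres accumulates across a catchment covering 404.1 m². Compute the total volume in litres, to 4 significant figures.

4970 litres

Depth: 1.23 cm × 10 = 12.3 mm.
1 mm over 1 m² is 1 L, so volume = 12.3 × 404.1 = 4970.43 L ≈ 4970 L.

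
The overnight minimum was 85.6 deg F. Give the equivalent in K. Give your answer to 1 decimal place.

302.9 K

First to °C: 29.78 °C.
Then to K: 302.9 K.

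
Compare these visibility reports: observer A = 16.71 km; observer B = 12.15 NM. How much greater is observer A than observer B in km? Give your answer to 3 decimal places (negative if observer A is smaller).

observer B: 12.15 nmi = 22.50180 km.
Difference: 16.71000 − 22.50180 = -5.792 km.

-5.792 km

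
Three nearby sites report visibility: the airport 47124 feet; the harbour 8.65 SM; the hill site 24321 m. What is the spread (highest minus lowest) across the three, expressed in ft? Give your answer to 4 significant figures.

34120 ft

the harbour: 8.65 SM = 45672.00 ft.
the hill site: 24321 m = 79793.31 ft.
Spread: 79793.31 − 45672.00 = 34120 ft.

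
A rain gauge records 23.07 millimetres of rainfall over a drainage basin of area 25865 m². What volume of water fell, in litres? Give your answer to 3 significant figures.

597000 litres

1 mm over 1 m² is 1 L, so volume = 23.07 × 25865 = 596705.55 L ≈ 597000 L.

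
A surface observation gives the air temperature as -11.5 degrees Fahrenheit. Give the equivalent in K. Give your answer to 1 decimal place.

249.0 K

First to °C: -24.17 °C.
Then to K: 249.0 K.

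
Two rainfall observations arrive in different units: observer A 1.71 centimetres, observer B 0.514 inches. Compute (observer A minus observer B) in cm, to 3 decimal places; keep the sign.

0.404 cm

observer B: 0.514 in = 1.30556 cm.
Difference: 1.71000 − 1.30556 = 0.404 cm.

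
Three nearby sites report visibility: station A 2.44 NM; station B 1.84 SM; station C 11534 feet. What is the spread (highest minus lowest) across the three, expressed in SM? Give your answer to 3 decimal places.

0.968 SM

station A: 2.44 nmi = 2.80790 SM.
station C: 11534 ft = 2.18447 SM.
Spread: 2.80790 − 1.84000 = 0.968 SM.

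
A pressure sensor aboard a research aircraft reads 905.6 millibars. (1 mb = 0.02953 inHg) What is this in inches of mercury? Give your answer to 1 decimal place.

26.7 inHg

1 mb = 0.02953 inHg, so 905.6 × 0.02953 = 26.7 inHg.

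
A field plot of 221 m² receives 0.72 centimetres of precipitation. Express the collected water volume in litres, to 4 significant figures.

1591 litres

Depth: 0.72 cm × 10 = 7.2 mm.
1 mm over 1 m² is 1 L, so volume = 7.2 × 221 = 1591.2 L ≈ 1591 L.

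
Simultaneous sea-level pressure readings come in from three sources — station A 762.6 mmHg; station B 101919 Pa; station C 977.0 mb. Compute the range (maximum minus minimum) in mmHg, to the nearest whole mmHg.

32 mmHg

station B: 101919 Pa = 764.46 mmHg.
station C: 977.0 mb = 732.81 mmHg.
Spread: 764.46 − 732.81 = 32 mmHg.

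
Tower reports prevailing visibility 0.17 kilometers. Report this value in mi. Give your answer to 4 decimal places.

1 km = 0.621371 SM, so 0.17 × 0.621371 = 0.1056 SM.

0.1056 SM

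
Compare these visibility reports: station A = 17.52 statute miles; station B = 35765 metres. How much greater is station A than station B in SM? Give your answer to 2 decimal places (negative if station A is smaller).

-4.70 SM

station B: 35765 m = 22.2233 SM.
Difference: 17.5200 − 22.2233 = -4.70 SM.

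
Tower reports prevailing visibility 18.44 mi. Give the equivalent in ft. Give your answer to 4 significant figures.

1 SM = 5280 ft, so 18.44 × 5280 = 97360 ft.

97360 ft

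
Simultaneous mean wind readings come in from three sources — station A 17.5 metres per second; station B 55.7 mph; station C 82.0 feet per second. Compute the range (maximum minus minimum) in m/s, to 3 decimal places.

station B: 55.7 mph = 24.90013 m/s.
station C: 82.0 ft/s = 24.99360 m/s.
Spread: 24.99360 − 17.50000 = 7.494 m/s.

7.494 m/s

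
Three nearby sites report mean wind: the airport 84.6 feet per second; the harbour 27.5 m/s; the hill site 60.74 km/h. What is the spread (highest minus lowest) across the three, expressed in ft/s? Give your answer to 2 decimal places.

34.87 ft/s

the harbour: 27.5 m/s = 90.2231 ft/s.
the hill site: 60.74 km/h = 55.3551 ft/s.
Spread: 90.2231 − 55.3551 = 34.87 ft/s.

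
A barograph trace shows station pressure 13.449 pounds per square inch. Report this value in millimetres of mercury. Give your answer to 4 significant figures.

695.5 mmHg

1 psi = 51.7149 mmHg, so 13.449 × 51.7149 = 695.5 mmHg.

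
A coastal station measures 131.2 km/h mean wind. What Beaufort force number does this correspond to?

Beaufort force 12

131.2 km/h = 36.4 m/s, which is Beaufort 12 (hurricane force, ≥32.7 m/s).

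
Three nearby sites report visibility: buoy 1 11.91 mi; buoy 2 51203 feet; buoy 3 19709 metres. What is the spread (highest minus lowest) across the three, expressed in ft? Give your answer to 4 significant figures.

buoy 1: 11.91 SM = 62884.80 ft.
buoy 3: 19709 m = 64662.07 ft.
Spread: 64662.07 − 51203.00 = 13460 ft.

13460 ft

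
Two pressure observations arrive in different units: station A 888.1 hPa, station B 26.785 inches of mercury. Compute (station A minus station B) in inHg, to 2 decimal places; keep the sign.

station A: 888.1 hPa = 26.2256 inHg.
Difference: 26.2256 − 26.7850 = -0.56 inHg.

-0.56 inHg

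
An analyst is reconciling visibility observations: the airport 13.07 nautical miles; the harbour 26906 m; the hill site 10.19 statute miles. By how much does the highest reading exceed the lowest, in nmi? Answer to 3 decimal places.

the harbour: 26906 m = 14.52808 nmi.
the hill site: 10.19 SM = 8.85487 nmi.
Spread: 14.52808 − 8.85487 = 5.673 nmi.

5.673 nmi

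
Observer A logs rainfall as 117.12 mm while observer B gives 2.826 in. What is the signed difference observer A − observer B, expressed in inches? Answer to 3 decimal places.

observer A: 117.12 mm = 4.61102 in.
Difference: 4.61102 − 2.82600 = 1.785 in.

1.785 in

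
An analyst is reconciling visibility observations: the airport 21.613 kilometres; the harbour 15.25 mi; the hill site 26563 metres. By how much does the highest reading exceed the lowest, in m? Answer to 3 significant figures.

the airport: 21.613 km = 21613.00 m.
the harbour: 15.25 SM = 24542.50 m.
Spread: 26563.00 − 21613.00 = 4950 m.

4950 m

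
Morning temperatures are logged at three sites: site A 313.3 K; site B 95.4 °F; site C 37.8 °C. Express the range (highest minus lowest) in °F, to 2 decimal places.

8.87 °F

site A: 313.3 K = 40.150 °C.
site B: 95.4 °F = 35.222 °C.
Spread: 40.150 − 35.222 = 4.928 °C = 8.87 °F.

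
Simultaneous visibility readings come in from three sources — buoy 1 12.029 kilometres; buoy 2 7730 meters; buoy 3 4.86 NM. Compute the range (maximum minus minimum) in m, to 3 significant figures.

4300 m

buoy 1: 12.029 km = 12029.00 m.
buoy 3: 4.86 nmi = 9000.72 m.
Spread: 12029.00 − 7730.00 = 4300 m.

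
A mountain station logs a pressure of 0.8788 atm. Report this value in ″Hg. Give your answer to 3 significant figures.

26.3 inHg

1 atm = 29.9213 inHg, so 0.8788 × 29.9213 = 26.3 inHg.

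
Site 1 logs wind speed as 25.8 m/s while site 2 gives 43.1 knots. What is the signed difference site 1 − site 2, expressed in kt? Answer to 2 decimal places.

site 1: 25.8 m/s = 50.1512 kt.
Difference: 50.1512 − 43.1000 = 7.05 kt.

7.05 kt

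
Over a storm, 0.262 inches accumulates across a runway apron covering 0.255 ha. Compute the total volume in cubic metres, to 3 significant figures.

Depth: 0.262 in × 25.4 = 6.6548 mm.
Area: 0.255 ha = 2550 m².
1 mm over 1 m² is 1 L, so volume = 6.6548 × 2550 = 16969.74 L = 17.0 m³.

17.0 cubic metres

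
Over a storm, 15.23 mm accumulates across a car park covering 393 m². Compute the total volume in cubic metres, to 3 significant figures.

5.99 cubic metres

1 mm over 1 m² is 1 L, so volume = 15.23 × 393 = 5985.39 L = 5.99 m³.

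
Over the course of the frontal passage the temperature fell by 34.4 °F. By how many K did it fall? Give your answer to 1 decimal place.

For a temperature change the 32° offset cancels: ΔK = 34.4 × 0.5556 = 19.1 K.

19.1 K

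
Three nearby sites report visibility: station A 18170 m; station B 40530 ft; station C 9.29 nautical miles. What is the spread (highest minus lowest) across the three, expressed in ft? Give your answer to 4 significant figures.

station A: 18170 m = 59612.86 ft.
station C: 9.29 nmi = 56447.11 ft.
Spread: 59612.86 − 40530.00 = 19080 ft.

19080 ft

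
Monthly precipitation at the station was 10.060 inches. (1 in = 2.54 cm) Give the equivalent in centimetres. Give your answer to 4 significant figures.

25.55 cm

1 in = 2.54 cm, so 10.060 × 2.54 = 25.55 cm.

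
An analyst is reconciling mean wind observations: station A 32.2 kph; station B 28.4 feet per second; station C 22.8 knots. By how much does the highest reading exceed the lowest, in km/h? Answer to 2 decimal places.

11.06 km/h

station B: 28.4 ft/s = 31.1628 km/h.
station C: 22.8 kt = 42.2256 km/h.
Spread: 42.2256 − 31.1628 = 11.06 km/h.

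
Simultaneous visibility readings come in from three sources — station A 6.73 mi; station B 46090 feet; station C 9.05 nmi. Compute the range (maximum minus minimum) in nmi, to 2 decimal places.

station A: 6.73 SM = 5.8482 nmi.
station B: 46090 ft = 7.5854 nmi.
Spread: 9.0500 − 5.8482 = 3.20 nmi.

3.20 nmi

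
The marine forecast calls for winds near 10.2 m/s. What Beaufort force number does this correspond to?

10.2 m/s lies in the Beaufort 5 band (fresh breeze, 8.0–10.7 m/s).

Beaufort force 5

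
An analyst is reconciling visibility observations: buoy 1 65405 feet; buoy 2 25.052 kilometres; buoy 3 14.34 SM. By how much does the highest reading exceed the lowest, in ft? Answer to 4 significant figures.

buoy 2: 25.052 km = 82191.60 ft.
buoy 3: 14.34 SM = 75715.20 ft.
Spread: 82191.60 − 65405.00 = 16790 ft.

16790 ft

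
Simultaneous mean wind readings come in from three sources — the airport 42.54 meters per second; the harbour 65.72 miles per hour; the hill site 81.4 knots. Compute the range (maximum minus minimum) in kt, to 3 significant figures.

the airport: 42.54 m/s = 82.691 kt.
the harbour: 65.72 mph = 57.109 kt.
Spread: 82.691 − 57.109 = 25.6 kt.

25.6 kt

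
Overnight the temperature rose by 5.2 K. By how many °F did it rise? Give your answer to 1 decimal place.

9.4 °F

For a temperature change the 32° offset cancels: Δ°F = 5.2 × 1.8 = 9.4 °F.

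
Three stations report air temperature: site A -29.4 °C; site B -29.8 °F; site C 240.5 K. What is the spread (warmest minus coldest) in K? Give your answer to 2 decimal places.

site B: -29.8 °F = -34.333 °C.
site C: 240.5 K = -32.650 °C.
Spread: (-29.400) − (-34.333) = 4.933 °C.

4.93 K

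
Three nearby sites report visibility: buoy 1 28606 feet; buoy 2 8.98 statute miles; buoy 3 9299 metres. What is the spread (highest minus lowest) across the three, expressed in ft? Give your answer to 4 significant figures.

buoy 2: 8.98 SM = 47414.40 ft.
buoy 3: 9299 m = 30508.53 ft.
Spread: 47414.40 − 28606.00 = 18810 ft.

18810 ft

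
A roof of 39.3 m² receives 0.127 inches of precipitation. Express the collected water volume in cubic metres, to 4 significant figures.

0.1268 cubic metres

Depth: 0.127 in × 25.4 = 3.2258 mm.
1 mm over 1 m² is 1 L, so volume = 3.2258 × 39.3 = 126.77394 L = 0.1268 m³.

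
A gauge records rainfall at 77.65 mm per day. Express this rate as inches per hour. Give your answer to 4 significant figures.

0.1274 in/hour

77.65 mm/day × 0.0393701 in/mm × 0.0416667 day/hour = 0.1274 in/hour.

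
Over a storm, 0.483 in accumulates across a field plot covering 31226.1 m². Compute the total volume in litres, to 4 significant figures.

383100 litres

Depth: 0.483 in × 25.4 = 12.2682 mm.
1 mm over 1 m² is 1 L, so volume = 12.2682 × 31226.1 = 383088.04 L ≈ 383100 L.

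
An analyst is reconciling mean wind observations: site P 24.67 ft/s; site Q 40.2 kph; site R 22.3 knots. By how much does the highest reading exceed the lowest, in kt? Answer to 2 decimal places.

site P: 24.67 ft/s = 14.6166 kt.
site Q: 40.2 km/h = 21.7063 kt.
Spread: 22.3000 − 14.6166 = 7.68 kt.

7.68 kt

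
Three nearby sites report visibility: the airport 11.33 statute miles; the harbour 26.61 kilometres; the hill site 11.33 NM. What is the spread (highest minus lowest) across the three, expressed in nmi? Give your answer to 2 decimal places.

the airport: 11.33 SM = 9.8455 nmi.
the harbour: 26.61 km = 14.3683 nmi.
Spread: 14.3683 − 9.8455 = 4.52 nmi.

4.52 nmi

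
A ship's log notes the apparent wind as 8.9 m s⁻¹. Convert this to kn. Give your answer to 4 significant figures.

17.30 kt

1 m/s = 1.94384 kt, so 8.9 × 1.94384 = 17.30 kt.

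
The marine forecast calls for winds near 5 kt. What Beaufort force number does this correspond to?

Beaufort force 2

5 kt lies in the Beaufort 2 band (light breeze, 4–6 kt).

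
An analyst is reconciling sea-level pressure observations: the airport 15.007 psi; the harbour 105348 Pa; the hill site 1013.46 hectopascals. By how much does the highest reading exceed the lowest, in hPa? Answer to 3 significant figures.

40.0 hPa

the airport: 15.007 psi = 1034.696 hPa.
the harbour: 105348 Pa = 1053.480 hPa.
Spread: 1053.480 − 1013.460 = 40.0 hPa.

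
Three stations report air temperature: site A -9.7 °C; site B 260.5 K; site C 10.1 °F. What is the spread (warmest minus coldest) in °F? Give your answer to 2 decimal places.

5.31 °F

site B: 260.5 K = -12.650 °C.
site C: 10.1 °F = -12.167 °C.
Spread: (-9.700) − (-12.650) = 2.950 °C = 5.31 °F.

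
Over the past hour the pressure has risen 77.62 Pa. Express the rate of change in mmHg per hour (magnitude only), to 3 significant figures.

0.582 mmHg per hour

77.62 Pa / 1 h × 0.00750062 mmHg/Pa = 0.582 mmHg/h.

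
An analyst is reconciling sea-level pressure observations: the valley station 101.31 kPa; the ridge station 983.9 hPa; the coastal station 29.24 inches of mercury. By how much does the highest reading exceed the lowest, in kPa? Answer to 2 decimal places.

the ridge station: 983.9 hPa = 98.3900 kPa.
the coastal station: 29.24 inHg = 99.0180 kPa.
Spread: 101.3100 − 98.3900 = 2.92 kPa.

2.92 kPa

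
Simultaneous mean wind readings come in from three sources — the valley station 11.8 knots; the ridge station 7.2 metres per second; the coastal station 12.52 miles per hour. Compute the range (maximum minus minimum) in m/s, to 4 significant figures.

1.603 m/s

the valley station: 11.8 kt = 6.07044 m/s.
the coastal station: 12.52 mph = 5.59694 m/s.
Spread: 7.20000 − 5.59694 = 1.603 m/s.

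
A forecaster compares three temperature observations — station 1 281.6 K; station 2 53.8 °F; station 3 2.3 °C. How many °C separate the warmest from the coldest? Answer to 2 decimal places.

station 1: 281.6 K = 8.450 °C.
station 2: 53.8 °F = 12.111 °C.
Spread: 12.111 − 2.300 = 9.811 °C.

9.81 °C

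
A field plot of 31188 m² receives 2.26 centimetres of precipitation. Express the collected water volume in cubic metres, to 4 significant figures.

704.8 cubic metres

Depth: 2.26 cm × 10 = 22.6 mm.
1 mm over 1 m² is 1 L, so volume = 22.6 × 31188 = 704848.8 L = 704.8 m³.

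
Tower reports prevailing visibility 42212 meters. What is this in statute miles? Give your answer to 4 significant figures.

1 m = 0.000621371 SM, so 42212 × 0.000621371 = 26.23 SM.

26.23 SM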